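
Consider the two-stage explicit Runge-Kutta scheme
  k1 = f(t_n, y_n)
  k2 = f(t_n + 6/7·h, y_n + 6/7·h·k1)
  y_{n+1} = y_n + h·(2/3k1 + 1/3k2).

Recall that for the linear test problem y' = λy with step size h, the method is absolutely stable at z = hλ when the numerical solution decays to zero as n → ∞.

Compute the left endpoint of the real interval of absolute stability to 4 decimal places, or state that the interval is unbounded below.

z* = -3.5000.

On y'=λy, z=hλ:
  k1=λy_n ⇒ h·k1=z·y_n;  k2=λ(1+6/7z)y_n ⇒ h·k2=z(1+6/7z)y_n
  y_{n+1}/y_n = 1 + 2/3z + 1/3z(1+6/7z) = 1 + z + 2/7z²
  Hence R(z) = 1 + z + 2/7z².

Need |R(x)|<1, x<0.
x=-1.64: |R|=0.1285
R=1: x+2/7x²=0 ⇒ x=−7/2=-3.5000; min R=1−1/(4·2/7)=0.1250>−1
Confirm numerically:
  x=-3.419: |R|=0.92087 <1
  x=-1.642: |R|=0.12833 <1
  x=-1.520: |R|=0.14011 <1
  x=-1.498: |R|=0.14314 <1
  x=-4.077: |R|=1.67212 >1
  x=-3.682: |R|=1.19146 >1
  x=-3.591: |R|=1.09337 >1
So |R|<1 on (-3.5000, 0).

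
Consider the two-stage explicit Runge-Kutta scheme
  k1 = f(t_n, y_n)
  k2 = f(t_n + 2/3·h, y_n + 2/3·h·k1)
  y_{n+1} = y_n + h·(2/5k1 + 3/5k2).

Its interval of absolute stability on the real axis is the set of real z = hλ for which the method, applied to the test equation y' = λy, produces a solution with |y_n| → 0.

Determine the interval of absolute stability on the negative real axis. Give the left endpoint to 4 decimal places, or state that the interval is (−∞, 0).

z∈(-2.5000,0).

On y'=λy, z=hλ:
  k1=λy_n ⇒ h·k1=z·y_n;  k2=λ(1+2/3z)y_n ⇒ h·k2=z(1+2/3z)y_n
  y_{n+1}/y_n = 1 + 2/5z + 3/5z(1+2/3z) = 1 + z + 2/5z²
  Hence R(z) = 1 + z + 2/5z².

Find x<0 with |R(x)|<1.
x=-0.4: |R|=0.6640
R=1: x+2/5x²=0 ⇒ x=−5/2=-2.5000; min R=1−1/(4·2/5)=0.3750>−1
Confirm numerically:
  x=-2.161: |R|=0.70697 <1
  x=-1.396: |R|=0.38353 <1
  x=-1.278: |R|=0.37531 <1
  x=-2.954: |R|=1.53645 >1
  x=-2.852: |R|=1.40156 >1
So |R|<1 on (-2.5000, 0).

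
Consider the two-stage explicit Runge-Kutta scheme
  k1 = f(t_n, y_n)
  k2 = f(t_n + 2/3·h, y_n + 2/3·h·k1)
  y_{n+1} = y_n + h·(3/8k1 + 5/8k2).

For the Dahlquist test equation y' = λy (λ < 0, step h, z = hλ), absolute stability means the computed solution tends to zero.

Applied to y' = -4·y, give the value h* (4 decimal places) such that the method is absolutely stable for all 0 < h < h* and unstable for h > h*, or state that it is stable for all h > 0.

(-2.4000,0); λ=-4 ⇒ h* = (12/5)/4 = 0.6000.

With y'=λy (z=hλ):
  k1=λy_n ⇒ h·k1=z·y_n;  k2=λ(1+2/3z)y_n ⇒ h·k2=z(1+2/3z)y_n
  y_{n+1}/y_n = 1 + 3/8z + 5/8z(1+2/3z) = 1 + z + 5/12z²
  Hence R(z) = 1 + z + 5/12z².

Boundary: |R(x)|=1, x<0.
x=-1.07: |R|=0.4070
R=1: x+5/12x²=0 ⇒ x=−12/5=-2.4000; min R=1−1/(4·5/12)=0.4000>−1
Confirm numerically:
  x=-1.938: |R|=0.62694 <1
  x=-1.880: |R|=0.59267 <1
  x=-1.703: |R|=0.50542 <1
  x=-2.739: |R|=1.38688 >1
  x=-2.517: |R|=1.12270 >1
So |R|<1 on (-2.4000, 0).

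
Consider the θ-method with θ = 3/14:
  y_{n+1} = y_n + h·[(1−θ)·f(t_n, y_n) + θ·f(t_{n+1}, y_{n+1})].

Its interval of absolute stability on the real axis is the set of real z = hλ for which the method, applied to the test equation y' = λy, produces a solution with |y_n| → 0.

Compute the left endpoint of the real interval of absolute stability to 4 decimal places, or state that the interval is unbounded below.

Set f=λy, z=hλ:
  y_{n+1} = y_n + z·[11/14·y_n + 3/14·y_{n+1}] ⇒ (1 − 3/14z)y_{n+1} = (1 + 11/14z)y_n
  so R(z) = (1 + 11/14z)/(1 − 3/14z).

Solve |R(x)|<1 on ℝ⁻.
x=-0.35: |R|=0.6744
R=−1: 1+11/14x = −1+3/14x ⇒ -4/7x=2 ⇒ x=2/(-4/7)=-3.5000
Confirm numerically:
  x=-2.368: |R|=0.57089 <1
  x=-2.211: |R|=0.50022 <1
  x=-2.087: |R|=0.44208 <1
  x=-4.009: |R|=1.15645 >1
  x=-3.900: |R|=1.12451 >1
So |R|<1 on (-3.5000, 0).

z* = -3.5000.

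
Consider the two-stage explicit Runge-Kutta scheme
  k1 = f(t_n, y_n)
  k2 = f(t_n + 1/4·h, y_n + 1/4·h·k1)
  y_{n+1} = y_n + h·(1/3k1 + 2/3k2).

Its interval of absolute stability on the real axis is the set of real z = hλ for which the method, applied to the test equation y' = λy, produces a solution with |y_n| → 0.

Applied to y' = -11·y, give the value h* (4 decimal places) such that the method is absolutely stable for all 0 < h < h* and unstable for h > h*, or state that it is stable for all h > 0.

With y'=λy (z=hλ):
  k1=λy_n ⇒ h·k1=z·y_n;  k2=λ(1+1/4z)y_n ⇒ h·k2=z(1+1/4z)y_n
  y_{n+1}/y_n = 1 + 1/3z + 2/3z(1+1/4z) = 1 + z + 1/6z²
  so R(z) = 1 + z + 1/6z².

Boundary: |R(x)|=1, x<0.
x=-1.46: |R|=0.1047
R=1: x+1/6x²=0 ⇒ x=−6=-6.0000; min R=1−1/(4·1/6)=-0.5000>−1
Confirm numerically:
  x=-4.454: |R|=0.14765 <1
  x=-4.258: |R|=0.23624 <1
  x=-4.030: |R|=0.32318 <1
  x=-3.955: |R|=0.34800 <1
  x=-6.259: |R|=1.27018 >1
  x=-6.035: |R|=1.03520 >1
So |R|<1 on (-6.0000, 0).

(-6.0000,0); λ=-11 ⇒ h* = (6)/11 = 0.5455.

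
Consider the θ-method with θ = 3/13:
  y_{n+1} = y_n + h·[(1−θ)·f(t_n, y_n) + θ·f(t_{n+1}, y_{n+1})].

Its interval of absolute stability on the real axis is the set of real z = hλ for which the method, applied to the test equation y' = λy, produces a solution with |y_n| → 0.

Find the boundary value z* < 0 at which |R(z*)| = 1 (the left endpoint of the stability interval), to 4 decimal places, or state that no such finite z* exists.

Set f=λy, z=hλ:
  y_{n+1} = y_n + z·[10/13·y_n + 3/13·y_{n+1}] ⇒ (1 − 3/13z)y_{n+1} = (1 + 10/13z)y_n
  Hence R(z) = (1 + 10/13z)/(1 − 3/13z).

Boundary: |R(x)|=1, x<0.
x=-0.72: |R|=0.3826
R=−1: 1+10/13x = −1+3/13x ⇒ -7/13x=2 ⇒ x=2/(-7/13)=-3.7143
Confirm numerically:
  x=-2.648: |R|=0.64362 <1
  x=-2.626: |R|=0.63512 <1
  x=-2.273: |R|=0.49094 <1
  x=-1.514: |R|=0.12199 <1
  x=-4.077: |R|=1.10063 >1
  x=-4.067: |R|=1.09797 >1
  x=-3.828: |R|=1.03251 >1
Interval (-3.7143, 0).

left endpoint -3.7143.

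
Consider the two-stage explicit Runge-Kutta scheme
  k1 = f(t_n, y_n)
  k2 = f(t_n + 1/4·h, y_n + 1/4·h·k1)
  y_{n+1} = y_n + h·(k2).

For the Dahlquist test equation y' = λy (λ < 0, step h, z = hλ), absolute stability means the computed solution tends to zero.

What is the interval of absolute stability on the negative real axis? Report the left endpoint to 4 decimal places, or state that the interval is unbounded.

z∈(-4.0000,0).

On y'=λy, z=hλ:
  k1=λy_n ⇒ h·k1=z·y_n;  k2=λ(1+1/4z)y_n ⇒ h·k2=z(1+1/4z)y_n
  y_{n+1}/y_n = 1 + z(1+1/4z) = 1 + z + 1/4z²
  R(z) = 1 + z + 1/4z².

Find x<0 with |R(x)|<1.
x=-0.36: |R|=0.6724
R=1: x+1/4x²=0 ⇒ x=−4=-4.0000; min R=1−1/(4·1/4)=0.0000>−1
Confirm numerically:
  x=-3.276: |R|=0.40704 <1
  x=-2.367: |R|=0.03367 <1
  x=-2.310: |R|=0.02402 <1
  x=-1.949: |R|=0.00065 <1
  x=-4.575: |R|=1.65766 >1
  x=-4.515: |R|=1.58131 >1
Interval (-4.0000, 0).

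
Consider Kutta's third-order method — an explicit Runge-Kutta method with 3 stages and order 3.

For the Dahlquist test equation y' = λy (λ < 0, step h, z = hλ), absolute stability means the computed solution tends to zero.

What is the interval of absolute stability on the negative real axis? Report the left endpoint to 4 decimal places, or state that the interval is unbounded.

Set f=λy, z=hλ:
  order 3, 3-stage ⇒ R(z)=1+z+z^2/2+z^3/6
  (e.g. R(-1.06)=0.30330, |R|=0.30330)

Solve |R(x)|<1 on ℝ⁻.
x=-1.06: |R|=0.3033
|R(-1.65)|=0.0374 |R(-1.03)|=0.3183 |R(-0.99)|=0.3383
Bisect:
  x_lo=-3.0523 |R|=2.1335  x_hi=-0.1060 |R|=0.8994
  mid=-1.57916 |R|=0.01137 →hi
  mid=-2.31574 |R|=0.70416 →hi
  mid=-2.68402 |R|=1.30464 →lo
  mid=-2.49988 |R|=0.97897 →hi
  mid=-2.59195 |R|=1.13506 →lo
  mid=-2.54592 |R|=1.05538 →lo
  mid=-2.52290 |R|=1.01677 →lo
  mid=-2.51139 |R|=0.99777 →hi
  mid=-2.51714 |R|=1.00725 →lo
  mid=-2.51427 |R|=1.00250 →lo
  ...
  [-2.51283,-2.51265] ⇒ x*=-2.5127
So |R|<1 on (-2.5127, 0).

z∈(-2.5127,0).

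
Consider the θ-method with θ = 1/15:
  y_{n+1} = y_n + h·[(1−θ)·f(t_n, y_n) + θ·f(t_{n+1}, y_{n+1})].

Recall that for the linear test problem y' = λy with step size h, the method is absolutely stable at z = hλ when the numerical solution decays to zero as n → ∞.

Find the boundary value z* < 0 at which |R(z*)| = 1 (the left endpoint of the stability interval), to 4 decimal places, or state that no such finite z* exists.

z* = -2.3077.

Set f=λy, z=hλ:
  y_{n+1} = y_n + z·[14/15·y_n + 1/15·y_{n+1}] ⇒ (1 − 1/15z)y_{n+1} = (1 + 14/15z)y_n
  ⇒ R(z) = (1 + 14/15z)/(1 − 1/15z).

Boundary: |R(x)|=1, x<0.
x=-1.05: |R|=0.0187
R=−1: 1+14/15x = −1+1/15x ⇒ -13/15x=2 ⇒ x=2/(-13/15)=-2.3077
Confirm numerically:
  x=-2.277: |R|=0.97691 <1
  x=-1.752: |R|=0.56877 <1
  x=-1.121: |R|=0.04305 <1
  x=-2.866: |R|=1.40625 >1
  x=-2.697: |R|=1.28598 >1
  x=-2.453: |R|=1.10823 >1
So |R|<1 on (-2.3077, 0).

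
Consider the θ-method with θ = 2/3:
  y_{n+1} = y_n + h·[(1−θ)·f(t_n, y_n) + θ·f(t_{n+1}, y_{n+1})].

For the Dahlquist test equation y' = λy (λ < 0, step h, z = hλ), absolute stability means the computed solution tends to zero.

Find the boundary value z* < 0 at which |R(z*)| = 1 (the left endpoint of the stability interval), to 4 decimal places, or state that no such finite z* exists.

(−∞, 0) — no finite endpoint.

Set f=λy, z=hλ:
  y_{n+1} = y_n + z·[1/3·y_n + 2/3·y_{n+1}] ⇒ (1 − 2/3z)y_{n+1} = (1 + 1/3z)y_n
  Hence R(z) = (1 + 1/3z)/(1 − 2/3z).

Boundary: |R(x)|=1, x<0.
x=-0.89: |R|=0.4414
x=-2: |R|=0.1429
x=-10: |R|=0.3043
x=-100: |R|=0.4778
θ=2/3≥1/2 ⇒ |1+1/3x|<|1−2/3x| ∀x<0 ⇒ interval (−∞,0).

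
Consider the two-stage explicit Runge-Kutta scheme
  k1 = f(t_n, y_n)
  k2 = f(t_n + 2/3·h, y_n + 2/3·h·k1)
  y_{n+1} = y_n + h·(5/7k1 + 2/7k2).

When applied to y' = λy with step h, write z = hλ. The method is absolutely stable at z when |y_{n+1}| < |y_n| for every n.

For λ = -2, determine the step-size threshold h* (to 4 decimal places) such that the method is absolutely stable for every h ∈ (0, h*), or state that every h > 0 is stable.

(-5.2500,0); λ=-2 ⇒ h* = (21/4)/2 = 2.6250.

With y'=λy (z=hλ):
  k1=λy_n ⇒ h·k1=z·y_n;  k2=λ(1+2/3z)y_n ⇒ h·k2=z(1+2/3z)y_n
  y_{n+1}/y_n = 1 + 5/7z + 2/7z(1+2/3z) = 1 + z + 4/21z²
  so R(z) = 1 + z + 4/21z².

Find x<0 with |R(x)|<1.
x=-1.26: |R|=0.0424
R=1: x+4/21x²=0 ⇒ x=−21/4=-5.2500; min R=1−1/(4·4/21)=-0.3125>−1
Confirm numerically:
  x=-4.537: |R|=0.38383 <1
  x=-3.930: |R|=0.01189 <1
  x=-2.488: |R|=0.30892 <1
  x=-5.704: |R|=1.49326 >1
  x=-5.580: |R|=1.35074 >1
  x=-5.318: |R|=1.06888 >1
Interval (-5.2500, 0).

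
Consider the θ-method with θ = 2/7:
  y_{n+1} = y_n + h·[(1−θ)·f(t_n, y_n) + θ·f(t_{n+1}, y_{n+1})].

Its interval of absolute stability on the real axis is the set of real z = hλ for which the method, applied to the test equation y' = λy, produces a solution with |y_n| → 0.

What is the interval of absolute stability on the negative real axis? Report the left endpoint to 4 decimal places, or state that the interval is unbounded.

(-4.6667, 0).

With y'=λy (z=hλ):
  y_{n+1} = y_n + z·[5/7·y_n + 2/7·y_{n+1}] ⇒ (1 − 2/7z)y_{n+1} = (1 + 5/7z)y_n
  R(z) = (1 + 5/7z)/(1 − 2/7z).

Boundary: |R(x)|=1, x<0.
x=-0.81: |R|=0.3422
R=−1: 1+5/7x = −1+2/7x ⇒ -3/7x=2 ⇒ x=2/(-3/7)=-4.6667
Confirm numerically:
  x=-4.097: |R|=0.88752 <1
  x=-3.961: |R|=0.85813 <1
  x=-2.385: |R|=0.41844 <1
  x=-2.309: |R|=0.39120 <1
  x=-5.076: |R|=1.07160 >1
  x=-4.930: |R|=1.04686 >1
  x=-4.714: |R|=1.00864 >1
So |R|<1 on (-4.6667, 0).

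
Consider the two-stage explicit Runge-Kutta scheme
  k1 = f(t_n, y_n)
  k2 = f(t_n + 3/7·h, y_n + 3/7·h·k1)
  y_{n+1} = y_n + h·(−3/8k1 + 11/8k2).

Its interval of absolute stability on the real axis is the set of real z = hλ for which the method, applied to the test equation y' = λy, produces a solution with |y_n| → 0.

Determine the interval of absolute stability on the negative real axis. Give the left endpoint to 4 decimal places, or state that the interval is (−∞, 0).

Set f=λy, z=hλ:
  k1=λy_n ⇒ h·k1=z·y_n;  k2=λ(1+3/7z)y_n ⇒ h·k2=z(1+3/7z)y_n
  y_{n+1}/y_n = 1 − 3/8z + 11/8z(1+3/7z) = 1 + z + 33/56z²
  Hence R(z) = 1 + z + 33/56z².

Solve |R(x)|<1 on ℝ⁻.
x=-1.7: |R|=1.0030
R=1: x+33/56x²=0 ⇒ x=−56/33=-1.6970; min R=1−1/(4·33/56)=0.5758>−1
Confirm numerically:
  x=-1.517: |R|=0.83912 <1
  x=-1.429: |R|=0.77435 <1
  x=-0.971: |R|=0.58460 <1
  x=-0.942: |R|=0.58091 <1
  x=-2.122: |R|=1.53149 >1
  x=-2.109: |R|=1.51207 >1
  x=-1.977: |R|=1.32624 >1
So |R|<1 on (-1.6970, 0).

(-1.6970, 0).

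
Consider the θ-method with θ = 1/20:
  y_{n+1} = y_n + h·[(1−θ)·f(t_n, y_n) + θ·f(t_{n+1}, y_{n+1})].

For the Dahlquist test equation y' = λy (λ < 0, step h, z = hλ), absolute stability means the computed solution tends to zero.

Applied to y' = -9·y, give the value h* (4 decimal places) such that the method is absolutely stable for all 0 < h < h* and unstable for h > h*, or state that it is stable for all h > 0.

(-2.2222,0); λ=-9 ⇒ h* = (20/9)/9 = 0.2469.

On y'=λy, z=hλ:
  y_{n+1} = y_n + z·[19/20·y_n + 1/20·y_{n+1}] ⇒ (1 − 1/20z)y_{n+1} = (1 + 19/20z)y_n
  Hence R(z) = (1 + 19/20z)/(1 − 1/20z).

Boundary: |R(x)|=1, x<0.
x=-1.68: |R|=0.5498
R=−1: 1+19/20x = −1+1/20x ⇒ -9/10x=2 ⇒ x=2/(-9/10)=-2.2222
Confirm numerically:
  x=-1.708: |R|=0.57361 <1
  x=-1.674: |R|=0.54471 <1
  x=-1.325: |R|=0.24267 <1
  x=-1.148: |R|=0.08568 <1
  x=-2.598: |R|=1.29932 >1
  x=-2.303: |R|=1.06519 >1
So |R|<1 on (-2.2222, 0).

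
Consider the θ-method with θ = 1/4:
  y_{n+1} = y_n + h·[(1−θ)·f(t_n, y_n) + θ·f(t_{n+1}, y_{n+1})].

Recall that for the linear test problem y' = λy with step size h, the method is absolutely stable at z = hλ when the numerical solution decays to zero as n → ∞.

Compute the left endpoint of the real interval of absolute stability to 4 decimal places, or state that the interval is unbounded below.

With y'=λy (z=hλ):
  y_{n+1} = y_n + z·[3/4·y_n + 1/4·y_{n+1}] ⇒ (1 − 1/4z)y_{n+1} = (1 + 3/4z)y_n
  R(z) = (1 + 3/4z)/(1 − 1/4z).

Solve |R(x)|<1 on ℝ⁻.
x=-0.88: |R|=0.2787
R=−1: 1+3/4x = −1+1/4x ⇒ -1/2x=2 ⇒ x=2/(-1/2)=-4.0000
Confirm numerically:
  x=-3.954: |R|=0.98843 <1
  x=-3.868: |R|=0.96645 <1
  x=-3.711: |R|=0.92504 <1
  x=-1.606: |R|=0.14592 <1
  x=-4.382: |R|=1.09115 >1
  x=-4.022: |R|=1.00548 >1
  x=-4.021: |R|=1.00524 >1
So |R|<1 on (-4.0000, 0).

z* = -4.0000.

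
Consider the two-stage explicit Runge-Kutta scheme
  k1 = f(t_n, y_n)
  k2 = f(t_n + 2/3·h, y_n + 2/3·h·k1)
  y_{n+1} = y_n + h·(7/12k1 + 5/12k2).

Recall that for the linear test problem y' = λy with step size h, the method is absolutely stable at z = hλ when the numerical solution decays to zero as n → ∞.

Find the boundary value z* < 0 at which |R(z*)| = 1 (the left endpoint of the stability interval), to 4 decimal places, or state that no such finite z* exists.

On y'=λy, z=hλ:
  k1=λy_n ⇒ h·k1=z·y_n;  k2=λ(1+2/3z)y_n ⇒ h·k2=z(1+2/3z)y_n
  y_{n+1}/y_n = 1 + 7/12z + 5/12z(1+2/3z) = 1 + z + 5/18z²
  ⇒ R(z) = 1 + z + 5/18z².

Find x<0 with |R(x)|<1.
x=-0.9: |R|=0.3250
R=1: x+5/18x²=0 ⇒ x=−18/5=-3.6000; min R=1−1/(4·5/18)=0.1000>−1
Confirm numerically:
  x=-2.998: |R|=0.49867 <1
  x=-2.844: |R|=0.40276 <1
  x=-2.377: |R|=0.19248 <1
  x=-3.695: |R|=1.09751 >1
  x=-3.659: |R|=1.05997 >1
  x=-3.651: |R|=1.05172 >1
Interval (-3.6000, 0).

left endpoint -3.6000.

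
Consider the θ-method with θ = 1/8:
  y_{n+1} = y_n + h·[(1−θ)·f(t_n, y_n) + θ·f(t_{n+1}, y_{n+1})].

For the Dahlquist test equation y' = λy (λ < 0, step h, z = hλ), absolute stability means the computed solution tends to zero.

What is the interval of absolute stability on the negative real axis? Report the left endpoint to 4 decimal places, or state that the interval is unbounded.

z∈(-2.6667,0).

On y'=λy, z=hλ:
  y_{n+1} = y_n + z·[7/8·y_n + 1/8·y_{n+1}] ⇒ (1 − 1/8z)y_{n+1} = (1 + 7/8z)y_n
  so R(z) = (1 + 7/8z)/(1 − 1/8z).

Solve |R(x)|<1 on ℝ⁻.
x=-1.32: |R|=0.1330
R=−1: 1+7/8x = −1+1/8x ⇒ -3/4x=2 ⇒ x=2/(-3/4)=-2.6667
Confirm numerically:
  x=-2.487: |R|=0.89721 <1
  x=-2.284: |R|=0.77674 <1
  x=-1.772: |R|=0.45068 <1
  x=-3.044: |R|=1.20500 >1
  x=-3.002: |R|=1.18288 >1
  x=-2.724: |R|=1.03208 >1
Interval (-2.6667, 0).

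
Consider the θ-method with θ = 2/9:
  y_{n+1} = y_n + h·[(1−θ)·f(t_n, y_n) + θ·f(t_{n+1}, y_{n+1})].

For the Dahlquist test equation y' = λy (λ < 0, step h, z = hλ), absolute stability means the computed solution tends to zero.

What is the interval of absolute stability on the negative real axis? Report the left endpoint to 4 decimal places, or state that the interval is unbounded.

(-3.6000, 0).

On y'=λy, z=hλ:
  y_{n+1} = y_n + z·[7/9·y_n + 2/9·y_{n+1}] ⇒ (1 − 2/9z)y_{n+1} = (1 + 7/9z)y_n
  R(z) = (1 + 7/9z)/(1 − 2/9z).

Find x<0 with |R(x)|<1.
x=-1.31: |R|=0.0146
R=−1: 1+7/9x = −1+2/9x ⇒ -5/9x=2 ⇒ x=2/(-5/9)=-3.6000
Confirm numerically:
  x=-3.330: |R|=0.91379 <1
  x=-2.978: |R|=0.79206 <1
  x=-2.790: |R|=0.72222 <1
  x=-1.571: |R|=0.16447 <1
  x=-4.128: |R|=1.15299 >1
  x=-3.681: |R|=1.02475 >1
  x=-3.634: |R|=1.01045 >1
So |R|<1 on (-3.6000, 0).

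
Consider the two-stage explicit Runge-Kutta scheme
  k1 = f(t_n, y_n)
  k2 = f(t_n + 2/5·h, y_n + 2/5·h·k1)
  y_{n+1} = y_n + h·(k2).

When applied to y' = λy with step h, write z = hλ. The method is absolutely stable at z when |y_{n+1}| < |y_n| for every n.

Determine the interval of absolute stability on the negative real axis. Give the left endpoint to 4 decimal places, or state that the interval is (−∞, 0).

With y'=λy (z=hλ):
  k1=λy_n ⇒ h·k1=z·y_n;  k2=λ(1+2/5z)y_n ⇒ h·k2=z(1+2/5z)y_n
  y_{n+1}/y_n = 1 + z(1+2/5z) = 1 + z + 2/5z²
  so R(z) = 1 + z + 2/5z².

Need |R(x)|<1, x<0.
x=-0.89: |R|=0.4268
R=1: x+2/5x²=0 ⇒ x=−5/2=-2.5000; min R=1−1/(4·2/5)=0.3750>−1
Confirm numerically:
  x=-1.935: |R|=0.56269 <1
  x=-1.888: |R|=0.53782 <1
  x=-1.688: |R|=0.45174 <1
  x=-1.136: |R|=0.38020 <1
  x=-3.022: |R|=1.63099 >1
  x=-2.790: |R|=1.32364 >1
Stable set (-2.5000, 0).

z∈(-2.5000,0).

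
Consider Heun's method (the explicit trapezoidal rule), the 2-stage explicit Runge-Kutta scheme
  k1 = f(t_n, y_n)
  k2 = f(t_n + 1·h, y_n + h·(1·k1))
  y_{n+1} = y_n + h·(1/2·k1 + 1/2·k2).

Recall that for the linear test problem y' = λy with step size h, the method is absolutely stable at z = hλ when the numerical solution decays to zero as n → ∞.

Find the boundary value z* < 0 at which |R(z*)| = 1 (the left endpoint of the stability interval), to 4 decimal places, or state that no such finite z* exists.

Test eqn y'=λy, z=hλ:
  order 2, 2-stage ⇒ R(z)=1+z+z^2/2
  (e.g. R(-0.83)=0.51445, |R|=0.51445)

Need |R(x)|<1, x<0.
x=-0.83: |R|=0.5145
|R(-1.93)|=0.9325 |R(-1.82)|=0.8362 |R(-0.56)|=0.5968
Bisect:
  x_lo=-2.6548 |R|=1.8692  x_hi=-0.1717 |R|=0.8430
  mid=-1.41328 |R|=0.58540 →hi
  mid=-2.03405 |R|=1.03463 →lo
  mid=-1.72367 |R|=0.76185 →hi
  mid=-1.87886 |R|=0.88620 →hi
  mid=-1.95646 |R|=0.95741 →hi
  mid=-1.99526 |R|=0.99527 →hi
  mid=-2.01466 |R|=1.01476 →lo
  ...
  [-2.00011,-1.99995] ⇒ x*=-2.0000
Stable set (-2.0000, 0).

left endpoint -2.0000.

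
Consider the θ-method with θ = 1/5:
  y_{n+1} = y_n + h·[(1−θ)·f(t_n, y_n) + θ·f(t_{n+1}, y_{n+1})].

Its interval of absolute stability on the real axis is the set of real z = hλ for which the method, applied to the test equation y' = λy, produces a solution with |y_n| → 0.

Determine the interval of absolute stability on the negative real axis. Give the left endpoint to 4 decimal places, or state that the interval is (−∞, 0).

(-3.3333, 0).

Test eqn y'=λy, z=hλ:
  y_{n+1} = y_n + z·[4/5·y_n + 1/5·y_{n+1}] ⇒ (1 − 1/5z)y_{n+1} = (1 + 4/5z)y_n
  so R(z) = (1 + 4/5z)/(1 − 1/5z).

Find x<0 with |R(x)|<1.
x=-1.29: |R|=0.0254
R=−1: 1+4/5x = −1+1/5x ⇒ -3/5x=2 ⇒ x=2/(-3/5)=-3.3333
Confirm numerically:
  x=-3.298: |R|=0.98723 <1
  x=-3.121: |R|=0.92156 <1
  x=-2.840: |R|=0.81122 <1
  x=-3.693: |R|=1.12412 >1
  x=-3.619: |R|=1.09943 >1
  x=-3.383: |R|=1.01777 >1
Stable set (-3.3333, 0).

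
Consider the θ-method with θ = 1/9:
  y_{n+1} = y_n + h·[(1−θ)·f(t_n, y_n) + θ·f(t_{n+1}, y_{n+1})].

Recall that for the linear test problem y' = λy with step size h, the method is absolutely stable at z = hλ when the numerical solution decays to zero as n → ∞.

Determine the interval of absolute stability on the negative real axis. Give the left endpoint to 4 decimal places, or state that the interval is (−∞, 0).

(-2.5714, 0).

Test eqn y'=λy, z=hλ:
  y_{n+1} = y_n + z·[8/9·y_n + 1/9·y_{n+1}] ⇒ (1 − 1/9z)y_{n+1} = (1 + 8/9z)y_n
  Hence R(z) = (1 + 8/9z)/(1 − 1/9z).

Solve |R(x)|<1 on ℝ⁻.
x=-1.48: |R|=0.2710
R=−1: 1+8/9x = −1+1/9x ⇒ -7/9x=2 ⇒ x=2/(-7/9)=-2.5714
Confirm numerically:
  x=-2.197: |R|=0.76592 <1
  x=-1.774: |R|=0.48190 <1
  x=-1.627: |R|=0.37791 <1
  x=-2.949: |R|=1.22119 >1
  x=-2.777: |R|=1.12219 >1
So |R|<1 on (-2.5714, 0).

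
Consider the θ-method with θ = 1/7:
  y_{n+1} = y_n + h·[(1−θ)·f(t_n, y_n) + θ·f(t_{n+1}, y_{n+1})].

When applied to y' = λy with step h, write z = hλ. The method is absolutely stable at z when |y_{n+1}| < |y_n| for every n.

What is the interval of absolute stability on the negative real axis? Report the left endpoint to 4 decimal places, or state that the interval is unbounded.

On y'=λy, z=hλ:
  y_{n+1} = y_n + z·[6/7·y_n + 1/7·y_{n+1}] ⇒ (1 − 1/7z)y_{n+1} = (1 + 6/7z)y_n
  R(z) = (1 + 6/7z)/(1 − 1/7z).

Find x<0 with |R(x)|<1.
x=-1.07: |R|=0.0719
R=−1: 1+6/7x = −1+1/7x ⇒ -5/7x=2 ⇒ x=2/(-5/7)=-2.8000
Confirm numerically:
  x=-2.674: |R|=0.93488 <1
  x=-2.431: |R|=0.80437 <1
  x=-1.578: |R|=0.28771 <1
  x=-3.208: |R|=1.19984 >1
  x=-2.992: |R|=1.09608 >1
  x=-2.937: |R|=1.06893 >1
So |R|<1 on (-2.8000, 0).

z∈(-2.8000,0).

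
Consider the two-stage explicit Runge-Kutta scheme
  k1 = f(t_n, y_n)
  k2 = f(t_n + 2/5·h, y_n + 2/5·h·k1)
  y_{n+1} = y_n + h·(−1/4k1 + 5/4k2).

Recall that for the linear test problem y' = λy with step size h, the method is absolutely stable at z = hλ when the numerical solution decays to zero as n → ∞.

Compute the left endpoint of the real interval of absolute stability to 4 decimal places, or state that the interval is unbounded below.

With y'=λy (z=hλ):
  k1=λy_n ⇒ h·k1=z·y_n;  k2=λ(1+2/5z)y_n ⇒ h·k2=z(1+2/5z)y_n
  y_{n+1}/y_n = 1 − 1/4z + 5/4z(1+2/5z) = 1 + z + 1/2z²
  R(z) = 1 + z + 1/2z².

Solve |R(x)|<1 on ℝ⁻.
x=-1.45: |R|=0.6013
R=1: x+1/2x²=0 ⇒ x=−2=-2.0000; min R=1−1/(4·1/2)=0.5000>−1
Confirm numerically:
  x=-1.960: |R|=0.96080 <1
  x=-1.108: |R|=0.50583 <1
  x=-0.978: |R|=0.50024 <1
  x=-2.313: |R|=1.36198 >1
  x=-2.299: |R|=1.34370 >1
So |R|<1 on (-2.0000, 0).

z* = -2.0000.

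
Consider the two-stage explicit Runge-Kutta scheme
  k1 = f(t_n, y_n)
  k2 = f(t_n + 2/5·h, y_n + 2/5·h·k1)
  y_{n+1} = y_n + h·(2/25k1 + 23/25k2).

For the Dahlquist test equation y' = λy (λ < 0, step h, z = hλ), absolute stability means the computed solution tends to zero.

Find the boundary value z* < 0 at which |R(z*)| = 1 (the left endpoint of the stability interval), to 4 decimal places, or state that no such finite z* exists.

On y'=λy, z=hλ:
  k1=λy_n ⇒ h·k1=z·y_n;  k2=λ(1+2/5z)y_n ⇒ h·k2=z(1+2/5z)y_n
  y_{n+1}/y_n = 1 + 2/25z + 23/25z(1+2/5z) = 1 + z + 46/125z²
  so R(z) = 1 + z + 46/125z².

Solve |R(x)|<1 on ℝ⁻.
x=-1.22: |R|=0.3277
R=1: x+46/125x²=0 ⇒ x=−125/46=-2.7174; min R=1−1/(4·46/125)=0.3207>−1
Confirm numerically:
  x=-1.998: |R|=0.47106 <1
  x=-1.827: |R|=0.40136 <1
  x=-1.817: |R|=0.39795 <1
  x=-1.793: |R|=0.39006 <1
  x=-3.016: |R|=1.33142 >1
  x=-2.934: |R|=1.23388 >1
  x=-2.816: |R|=1.10219 >1
Stable set (-2.7174, 0).

z* = -2.7174.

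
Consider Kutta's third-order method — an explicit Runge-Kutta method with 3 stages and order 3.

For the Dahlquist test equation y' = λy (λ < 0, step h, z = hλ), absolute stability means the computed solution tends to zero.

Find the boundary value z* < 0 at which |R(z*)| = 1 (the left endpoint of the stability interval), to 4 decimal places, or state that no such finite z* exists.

Set f=λy, z=hλ:
  order 3, 3-stage ⇒ R(z)=1+z+z^2/2+z^3/6
  (e.g. R(-1.72)=-0.08887, |R|=0.08887)

Find x<0 with |R(x)|<1.
x=-1.72: |R|=0.0889
|R(-2.71)|=1.3550 |R(-1.75)|=0.1120 |R(-0.64)|=0.5211
Bisect:
  x_lo=-3.1848 |R|=2.4972  x_hi=-0.3184 |R|=0.7269
  mid=-1.75161 |R|=0.11324 →hi
  mid=-2.46821 |R|=0.92827 →hi
  mid=-2.82651 |R|=1.59551 →lo
  mid=-2.64736 |R|=1.23545 →lo
  mid=-2.55779 |R|=1.07561 →lo
  mid=-2.51300 |R|=1.00042 →lo
  mid=-2.49061 |R|=0.96397 →hi
  mid=-2.50180 |R|=0.98210 →hi
  mid=-2.50740 |R|=0.99124 →hi
  mid=-2.51020 |R|=0.99582 →hi
  ...
  [-2.51283,-2.51265] ⇒ x*=-2.5127
So |R|<1 on (-2.5127, 0).

z* = -2.5127.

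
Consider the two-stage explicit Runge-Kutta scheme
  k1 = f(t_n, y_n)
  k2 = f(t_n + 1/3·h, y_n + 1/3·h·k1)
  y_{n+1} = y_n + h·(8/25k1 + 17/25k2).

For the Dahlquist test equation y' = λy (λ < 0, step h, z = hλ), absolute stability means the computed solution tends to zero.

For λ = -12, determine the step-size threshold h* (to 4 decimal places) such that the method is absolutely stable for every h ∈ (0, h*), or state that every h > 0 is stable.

(-4.4118,0); λ=-12 ⇒ h* = (75/17)/12 = 0.3676.

On y'=λy, z=hλ:
  k1=λy_n ⇒ h·k1=z·y_n;  k2=λ(1+1/3z)y_n ⇒ h·k2=z(1+1/3z)y_n
  y_{n+1}/y_n = 1 + 8/25z + 17/25z(1+1/3z) = 1 + z + 17/75z²
  ⇒ R(z) = 1 + z + 17/75z².

Boundary: |R(x)|=1, x<0.
x=-1.58: |R|=0.0141
R=1: x+17/75x²=0 ⇒ x=−75/17=-4.4118; min R=1−1/(4·17/75)=-0.1029>−1
Confirm numerically:
  x=-3.583: |R|=0.32692 <1
  x=-2.961: |R|=0.02630 <1
  x=-2.925: |R|=0.01427 <1
  x=-4.930: |R|=1.57911 >1
  x=-4.894: |R|=1.53495 >1
  x=-4.789: |R|=1.40949 >1
So |R|<1 on (-4.4118, 0).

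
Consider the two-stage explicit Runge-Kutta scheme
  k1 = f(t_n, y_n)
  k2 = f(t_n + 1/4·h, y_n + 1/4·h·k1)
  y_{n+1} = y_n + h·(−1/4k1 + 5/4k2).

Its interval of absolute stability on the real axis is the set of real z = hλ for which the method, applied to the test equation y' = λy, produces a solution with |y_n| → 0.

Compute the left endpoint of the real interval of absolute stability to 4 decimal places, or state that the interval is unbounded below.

On y'=λy, z=hλ:
  k1=λy_n ⇒ h·k1=z·y_n;  k2=λ(1+1/4z)y_n ⇒ h·k2=z(1+1/4z)y_n
  y_{n+1}/y_n = 1 − 1/4z + 5/4z(1+1/4z) = 1 + z + 5/16z²
  R(z) = 1 + z + 5/16z².

Need |R(x)|<1, x<0.
x=-0.87: |R|=0.3665
R=1: x+5/16x²=0 ⇒ x=−16/5=-3.2000; min R=1−1/(4·5/16)=0.2000>−1
Confirm numerically:
  x=-3.140: |R|=0.94113 <1
  x=-3.124: |R|=0.92581 <1
  x=-1.978: |R|=0.24465 <1
  x=-1.544: |R|=0.20098 <1
  x=-3.407: |R|=1.22039 >1
  x=-3.353: |R|=1.16032 >1
  x=-3.322: |R|=1.12665 >1
So |R|<1 on (-3.2000, 0).

left endpoint -3.2000.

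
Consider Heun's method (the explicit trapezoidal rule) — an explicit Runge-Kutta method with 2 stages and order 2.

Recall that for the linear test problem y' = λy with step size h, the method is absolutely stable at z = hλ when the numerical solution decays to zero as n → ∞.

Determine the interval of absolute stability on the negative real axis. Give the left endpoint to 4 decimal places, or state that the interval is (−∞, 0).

(-2.0000, 0).

Set f=λy, z=hλ:
  order 2, 2-stage ⇒ R(z)=1+z+z^2/2
  (e.g. R(-1.57)=0.66245, |R|=0.66245)

Solve |R(x)|<1 on ℝ⁻.
x=-1.57: |R|=0.6624
|R(-2.21)|=1.2320 |R(-1.3)|=0.5450 |R(-0.66)|=0.5578
Bisect:
  x_lo=-2.8153 |R|=2.1477  x_hi=-0.0798 |R|=0.9234
  mid=-1.44754 |R|=0.60015 →hi
  mid=-2.13143 |R|=1.14007 →lo
  mid=-1.78949 |R|=0.81164 →hi
  mid=-1.96046 |R|=0.96124 →hi
  mid=-2.04594 |R|=1.04700 →lo
  mid=-2.00320 |R|=1.00321 →lo
  mid=-1.98183 |R|=0.98200 →hi
  ...
  [-2.00003,-1.99986] ⇒ x*=-2.0000
Interval (-2.0000, 0).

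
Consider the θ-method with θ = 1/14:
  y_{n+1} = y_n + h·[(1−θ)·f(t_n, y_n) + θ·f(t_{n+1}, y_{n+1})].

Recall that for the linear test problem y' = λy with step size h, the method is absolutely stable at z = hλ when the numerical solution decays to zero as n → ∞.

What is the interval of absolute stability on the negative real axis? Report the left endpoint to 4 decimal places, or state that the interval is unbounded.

z∈(-2.3333,0).

With y'=λy (z=hλ):
  y_{n+1} = y_n + z·[13/14·y_n + 1/14·y_{n+1}] ⇒ (1 − 1/14z)y_{n+1} = (1 + 13/14z)y_n
  ⇒ R(z) = (1 + 13/14z)/(1 − 1/14z).

Find x<0 with |R(x)|<1.
x=-1.11: |R|=0.0285
R=−1: 1+13/14x = −1+1/14x ⇒ -6/7x=2 ⇒ x=2/(-6/7)=-2.3333
Confirm numerically:
  x=-2.192: |R|=0.89526 <1
  x=-2.032: |R|=0.77445 <1
  x=-2.011: |R|=0.75842 <1
  x=-1.211: |R|=0.11459 <1
  x=-2.895: |R|=1.39893 >1
  x=-2.614: |R|=1.20272 >1
Stable set (-2.3333, 0).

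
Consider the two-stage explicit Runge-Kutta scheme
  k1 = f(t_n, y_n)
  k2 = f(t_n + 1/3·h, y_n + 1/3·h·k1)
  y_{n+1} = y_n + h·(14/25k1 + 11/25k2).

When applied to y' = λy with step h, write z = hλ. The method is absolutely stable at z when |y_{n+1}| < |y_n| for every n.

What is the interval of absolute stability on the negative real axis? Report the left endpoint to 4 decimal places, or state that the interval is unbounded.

(-6.8182, 0).

With y'=λy (z=hλ):
  k1=λy_n ⇒ h·k1=z·y_n;  k2=λ(1+1/3z)y_n ⇒ h·k2=z(1+1/3z)y_n
  y_{n+1}/y_n = 1 + 14/25z + 11/25z(1+1/3z) = 1 + z + 11/75z²
  R(z) = 1 + z + 11/75z².

Find x<0 with |R(x)|<1.
x=-0.61: |R|=0.4446
R=1: x+11/75x²=0 ⇒ x=−75/11=-6.8182; min R=1−1/(4·11/75)=-0.7045>−1
Confirm numerically:
  x=-4.744: |R|=0.44319 <1
  x=-4.301: |R|=0.58787 <1
  x=-3.504: |R|=0.70322 <1
  x=-3.393: |R|=0.70451 <1
  x=-7.111: |R|=1.30539 >1
  x=-6.968: |R|=1.15311 >1
Stable set (-6.8182, 0).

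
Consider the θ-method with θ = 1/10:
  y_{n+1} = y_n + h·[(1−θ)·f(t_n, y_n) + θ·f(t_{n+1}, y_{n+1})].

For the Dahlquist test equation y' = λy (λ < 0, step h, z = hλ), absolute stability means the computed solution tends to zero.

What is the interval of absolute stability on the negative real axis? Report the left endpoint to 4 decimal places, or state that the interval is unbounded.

Test eqn y'=λy, z=hλ:
  y_{n+1} = y_n + z·[9/10·y_n + 1/10·y_{n+1}] ⇒ (1 − 1/10z)y_{n+1} = (1 + 9/10z)y_n
  Hence R(z) = (1 + 9/10z)/(1 − 1/10z).

Find x<0 with |R(x)|<1.
x=-1.31: |R|=0.1583
R=−1: 1+9/10x = −1+1/10x ⇒ -4/5x=2 ⇒ x=2/(-4/5)=-2.5000
Confirm numerically:
  x=-2.432: |R|=0.95624 <1
  x=-2.149: |R|=0.76887 <1
  x=-1.977: |R|=0.65066 <1
  x=-1.963: |R|=0.64089 <1
  x=-3.034: |R|=1.32776 >1
  x=-2.555: |R|=1.03505 >1
  x=-2.545: |R|=1.02870 >1
So |R|<1 on (-2.5000, 0).

(-2.5000, 0).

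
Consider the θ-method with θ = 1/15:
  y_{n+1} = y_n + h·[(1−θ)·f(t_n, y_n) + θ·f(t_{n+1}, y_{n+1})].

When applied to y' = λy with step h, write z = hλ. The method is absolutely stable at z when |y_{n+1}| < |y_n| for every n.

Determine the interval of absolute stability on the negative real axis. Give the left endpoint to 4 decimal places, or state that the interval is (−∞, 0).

z∈(-2.3077,0).

With y'=λy (z=hλ):
  y_{n+1} = y_n + z·[14/15·y_n + 1/15·y_{n+1}] ⇒ (1 − 1/15z)y_{n+1} = (1 + 14/15z)y_n
  ⇒ R(z) = (1 + 14/15z)/(1 − 1/15z).

Solve |R(x)|<1 on ℝ⁻.
x=-1.06: |R|=0.0100
R=−1: 1+14/15x = −1+1/15x ⇒ -13/15x=2 ⇒ x=2/(-13/15)=-2.3077
Confirm numerically:
  x=-2.218: |R|=0.93228 <1
  x=-1.962: |R|=0.73505 <1
  x=-1.836: |R|=0.63578 <1
  x=-1.553: |R|=0.40730 <1
  x=-2.848: |R|=1.39355 >1
  x=-2.622: |R|=1.23187 >1
Stable set (-2.3077, 0).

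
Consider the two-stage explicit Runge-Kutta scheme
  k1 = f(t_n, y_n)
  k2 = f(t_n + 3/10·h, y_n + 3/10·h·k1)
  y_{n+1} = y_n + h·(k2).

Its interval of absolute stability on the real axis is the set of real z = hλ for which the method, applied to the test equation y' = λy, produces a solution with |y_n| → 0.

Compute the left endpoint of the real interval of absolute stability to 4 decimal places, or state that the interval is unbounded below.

With y'=λy (z=hλ):
  k1=λy_n ⇒ h·k1=z·y_n;  k2=λ(1+3/10z)y_n ⇒ h·k2=z(1+3/10z)y_n
  y_{n+1}/y_n = 1 + z(1+3/10z) = 1 + z + 3/10z²
  R(z) = 1 + z + 3/10z².

Need |R(x)|<1, x<0.
x=-1.4: |R|=0.1880
R=1: x+3/10x²=0 ⇒ x=−10/3=-3.3333; min R=1−1/(4·3/10)=0.1667>−1
Confirm numerically:
  x=-3.242: |R|=0.91117 <1
  x=-3.043: |R|=0.73495 <1
  x=-2.837: |R|=0.57757 <1
  x=-2.397: |R|=0.32668 <1
  x=-3.484: |R|=1.15748 >1
  x=-3.400: |R|=1.06800 >1
  x=-3.364: |R|=1.03095 >1
Stable set (-3.3333, 0).

z* = -3.3333.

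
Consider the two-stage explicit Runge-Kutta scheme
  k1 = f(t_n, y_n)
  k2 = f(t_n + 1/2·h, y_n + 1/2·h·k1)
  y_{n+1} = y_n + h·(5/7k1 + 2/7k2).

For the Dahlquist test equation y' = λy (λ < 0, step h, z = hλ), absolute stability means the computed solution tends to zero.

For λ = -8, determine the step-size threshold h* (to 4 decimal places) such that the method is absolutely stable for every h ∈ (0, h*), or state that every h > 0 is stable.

On y'=λy, z=hλ:
  k1=λy_n ⇒ h·k1=z·y_n;  k2=λ(1+1/2z)y_n ⇒ h·k2=z(1+1/2z)y_n
  y_{n+1}/y_n = 1 + 5/7z + 2/7z(1+1/2z) = 1 + z + 1/7z²
  ⇒ R(z) = 1 + z + 1/7z².

Find x<0 with |R(x)|<1.
x=-1.44: |R|=0.1438
R=1: x+1/7x²=0 ⇒ x=−7=-7.0000; min R=1−1/(4·1/7)=-0.7500>−1
Confirm numerically:
  x=-6.180: |R|=0.27606 <1
  x=-5.222: |R|=0.32639 <1
  x=-4.513: |R|=0.60340 <1
  x=-2.926: |R|=0.70293 <1
  x=-7.550: |R|=1.59321 >1
  x=-7.165: |R|=1.16889 >1
  x=-7.160: |R|=1.16366 >1
Stable set (-7.0000, 0).

(-7.0000,0); λ=-8 ⇒ h* = (7)/8 = 0.8750.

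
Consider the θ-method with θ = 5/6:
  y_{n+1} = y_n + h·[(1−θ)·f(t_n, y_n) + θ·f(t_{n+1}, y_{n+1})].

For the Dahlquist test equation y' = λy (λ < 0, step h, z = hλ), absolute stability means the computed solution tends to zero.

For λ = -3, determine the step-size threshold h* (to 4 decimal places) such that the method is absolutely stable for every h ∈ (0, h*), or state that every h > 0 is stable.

On y'=λy, z=hλ:
  y_{n+1} = y_n + z·[1/6·y_n + 5/6·y_{n+1}] ⇒ (1 − 5/6z)y_{n+1} = (1 + 1/6z)y_n
  R(z) = (1 + 1/6z)/(1 − 5/6z).

Need |R(x)|<1, x<0.
x=-1.7: |R|=0.2966
x=-2: |R|=0.2500
x=-10: |R|=0.0714
x=-100: |R|=0.1858
θ=5/6≥1/2 ⇒ |1+1/6x|<|1−5/6x| ∀x<0 ⇒ unbounded interval.

interval (−∞, 0). Any h>0 works for λ=-3.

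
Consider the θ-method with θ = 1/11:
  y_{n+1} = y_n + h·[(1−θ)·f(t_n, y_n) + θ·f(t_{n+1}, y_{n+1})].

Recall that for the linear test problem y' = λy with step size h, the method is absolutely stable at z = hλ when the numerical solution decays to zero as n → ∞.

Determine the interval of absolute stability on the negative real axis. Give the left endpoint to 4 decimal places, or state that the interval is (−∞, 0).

With y'=λy (z=hλ):
  y_{n+1} = y_n + z·[10/11·y_n + 1/11·y_{n+1}] ⇒ (1 − 1/11z)y_{n+1} = (1 + 10/11z)y_n
  Hence R(z) = (1 + 10/11z)/(1 − 1/11z).

Boundary: |R(x)|=1, x<0.
x=-0.91: |R|=0.1595
R=−1: 1+10/11x = −1+1/11x ⇒ -9/11x=2 ⇒ x=2/(-9/11)=-2.4444
Confirm numerically:
  x=-2.395: |R|=0.96678 <1
  x=-1.223: |R|=0.10063 <1
  x=-1.205: |R|=0.08603 <1
  x=-2.974: |R|=1.34106 >1
  x=-2.789: |R|=1.22489 >1
  x=-2.517: |R|=1.04831 >1
Interval (-2.4444, 0).

(-2.4444, 0).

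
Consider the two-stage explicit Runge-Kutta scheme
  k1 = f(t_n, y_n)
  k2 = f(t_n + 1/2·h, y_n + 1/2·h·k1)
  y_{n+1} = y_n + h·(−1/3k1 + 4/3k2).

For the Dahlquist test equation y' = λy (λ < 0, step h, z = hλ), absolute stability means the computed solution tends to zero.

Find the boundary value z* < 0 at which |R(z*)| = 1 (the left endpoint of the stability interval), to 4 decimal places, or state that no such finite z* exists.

z* = -1.5000.

Set f=λy, z=hλ:
  k1=λy_n ⇒ h·k1=z·y_n;  k2=λ(1+1/2z)y_n ⇒ h·k2=z(1+1/2z)y_n
  y_{n+1}/y_n = 1 − 1/3z + 4/3z(1+1/2z) = 1 + z + 2/3z²
  R(z) = 1 + z + 2/3z².

Need |R(x)|<1, x<0.
x=-0.99: |R|=0.6634
R=1: x+2/3x²=0 ⇒ x=−3/2=-1.5000; min R=1−1/(4·2/3)=0.6250>−1
Confirm numerically:
  x=-1.441: |R|=0.94332 <1
  x=-1.434: |R|=0.93690 <1
  x=-0.885: |R|=0.63715 <1
  x=-0.847: |R|=0.63127 <1
  x=-1.706: |R|=1.23429 >1
  x=-1.692: |R|=1.21658 >1
So |R|<1 on (-1.5000, 0).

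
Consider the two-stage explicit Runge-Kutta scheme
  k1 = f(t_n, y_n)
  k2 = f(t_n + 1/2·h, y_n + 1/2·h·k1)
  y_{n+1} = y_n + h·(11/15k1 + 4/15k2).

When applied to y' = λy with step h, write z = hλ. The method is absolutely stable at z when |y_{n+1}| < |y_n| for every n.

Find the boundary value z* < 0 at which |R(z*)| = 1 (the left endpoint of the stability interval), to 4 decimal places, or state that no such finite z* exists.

Set f=λy, z=hλ:
  k1=λy_n ⇒ h·k1=z·y_n;  k2=λ(1+1/2z)y_n ⇒ h·k2=z(1+1/2z)y_n
  y_{n+1}/y_n = 1 + 11/15z + 4/15z(1+1/2z) = 1 + z + 2/15z²
  so R(z) = 1 + z + 2/15z².

Solve |R(x)|<1 on ℝ⁻.
x=-0.71: |R|=0.3572
R=1: x+2/15x²=0 ⇒ x=−15/2=-7.5000; min R=1−1/(4·2/15)=-0.8750>−1
Confirm numerically:
  x=-7.323: |R|=0.82718 <1
  x=-6.259: |R|=0.03566 <1
  x=-4.997: |R|=0.66767 <1
  x=-3.743: |R|=0.87499 <1
  x=-8.040: |R|=1.57888 >1
  x=-7.956: |R|=1.48372 >1
  x=-7.751: |R|=1.25940 >1
Interval (-7.5000, 0).

left endpoint -7.5000.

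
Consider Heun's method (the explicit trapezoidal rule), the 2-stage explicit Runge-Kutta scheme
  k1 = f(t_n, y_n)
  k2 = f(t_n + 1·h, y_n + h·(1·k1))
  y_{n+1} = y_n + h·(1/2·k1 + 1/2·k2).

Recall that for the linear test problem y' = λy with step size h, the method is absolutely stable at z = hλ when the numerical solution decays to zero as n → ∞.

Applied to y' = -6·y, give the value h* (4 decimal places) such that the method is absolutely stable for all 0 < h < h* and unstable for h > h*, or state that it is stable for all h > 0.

(-2.0000,0); λ=-6 ⇒ h* = 0.3333.

With y'=λy (z=hλ):
  order 2, 2-stage ⇒ R(z)=1+z+z^2/2
  (e.g. R(-0.43)=0.66245, |R|=0.66245)

Boundary: |R(x)|=1, x<0.
x=-0.43: |R|=0.6624
|R(-2.13)|=1.1384 |R(-1.99)|=0.9900 |R(-1.88)|=0.8872
Bisect:
  x_lo=-2.6967 |R|=1.9394  x_hi=-0.2825 |R|=0.7574
  mid=-1.48959 |R|=0.61985 →hi
  mid=-2.09313 |R|=1.09747 →lo
  mid=-1.79136 |R|=0.81313 →hi
  mid=-1.94225 |R|=0.94391 →hi
  mid=-2.01769 |R|=1.01785 →lo
  mid=-1.97997 |R|=0.98017 →hi
  mid=-1.99883 |R|=0.99883 →hi
  mid=-2.00826 |R|=1.00829 →lo
  ...
  [-2.00001,-1.99986] ⇒ x*=-2.0000
Stable set (-2.0000, 0).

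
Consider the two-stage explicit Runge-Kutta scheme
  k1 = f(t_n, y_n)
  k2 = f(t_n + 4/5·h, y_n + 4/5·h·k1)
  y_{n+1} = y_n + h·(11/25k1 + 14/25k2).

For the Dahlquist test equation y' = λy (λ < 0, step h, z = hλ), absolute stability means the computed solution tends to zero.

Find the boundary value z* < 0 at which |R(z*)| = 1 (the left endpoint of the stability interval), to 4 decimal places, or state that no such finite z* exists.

z* = -2.2321.

With y'=λy (z=hλ):
  k1=λy_n ⇒ h·k1=z·y_n;  k2=λ(1+4/5z)y_n ⇒ h·k2=z(1+4/5z)y_n
  y_{n+1}/y_n = 1 + 11/25z + 14/25z(1+4/5z) = 1 + z + 56/125z²
  ⇒ R(z) = 1 + z + 56/125z².

Solve |R(x)|<1 on ℝ⁻.
x=-0.84: |R|=0.4761
R=1: x+56/125x²=0 ⇒ x=−125/56=-2.2321; min R=1−1/(4·56/125)=0.4420>−1
Confirm numerically:
  x=-2.057: |R|=0.83860 <1
  x=-2.027: |R|=0.81371 <1
  x=-1.964: |R|=0.76407 <1
  x=-1.888: |R|=0.70892 <1
  x=-2.649: |R|=1.49471 >1
  x=-2.425: |R|=1.20952 >1
Interval (-2.2321, 0).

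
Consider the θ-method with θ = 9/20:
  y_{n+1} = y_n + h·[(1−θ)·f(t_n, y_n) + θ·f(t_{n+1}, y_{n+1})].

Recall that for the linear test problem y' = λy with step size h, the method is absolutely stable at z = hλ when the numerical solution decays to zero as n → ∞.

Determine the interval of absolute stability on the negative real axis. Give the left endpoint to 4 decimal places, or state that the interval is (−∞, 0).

Test eqn y'=λy, z=hλ:
  y_{n+1} = y_n + z·[11/20·y_n + 9/20·y_{n+1}] ⇒ (1 − 9/20z)y_{n+1} = (1 + 11/20z)y_n
  R(z) = (1 + 11/20z)/(1 − 9/20z).

Need |R(x)|<1, x<0.
x=-1.39: |R|=0.1449
R=−1: 1+11/20x = −1+9/20x ⇒ -1/10x=2 ⇒ x=2/(-1/10)=-20.0000
Confirm numerically:
  x=-16.497: |R|=0.95841 <1
  x=-15.841: |R|=0.94883 <1
  x=-10.325: |R|=0.82865 <1
  x=-8.404: |R|=0.75750 <1
  x=-20.572: |R|=1.00558 >1
  x=-20.565: |R|=1.00551 >1
  x=-20.043: |R|=1.00043 >1
Interval (-20.0000, 0).

(-20.0000, 0).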